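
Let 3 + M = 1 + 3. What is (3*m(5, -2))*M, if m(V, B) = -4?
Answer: -12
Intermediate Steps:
M = 1 (M = -3 + (1 + 3) = -3 + 4 = 1)
(3*m(5, -2))*M = (3*(-4))*1 = -12*1 = -12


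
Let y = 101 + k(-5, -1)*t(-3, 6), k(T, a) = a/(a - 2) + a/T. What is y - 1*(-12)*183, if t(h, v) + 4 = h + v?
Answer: 34447/15 ≈ 2296.5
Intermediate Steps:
t(h, v) = -4 + h + v (t(h, v) = -4 + (h + v) = -4 + h + v)
k(T, a) = a/T + a/(-2 + a) (k(T, a) = a/(-2 + a) + a/T = a/T + a/(-2 + a))
y = 1507/15 (y = 101 + (-1*(-2 - 5 - 1)/(-5*(-2 - 1)))*(-4 - 3 + 6) = 101 - 1*(-⅕)*(-8)/(-3)*(-1) = 101 - 1*(-⅕)*(-⅓)*(-8)*(-1) = 101 + (8/15)*(-1) = 101 - 8/15 = 1507/15 ≈ 100.47)
y - 1*(-12)*183 = 1507/15 - 1*(-12)*183 = 1507/15 + 12*183 = 1507/15 + 2196 = 34447/15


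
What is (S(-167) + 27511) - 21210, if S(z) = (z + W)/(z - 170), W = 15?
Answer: 2123589/337 ≈ 6301.5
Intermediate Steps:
S(z) = (15 + z)/(-170 + z) (S(z) = (z + 15)/(z - 170) = (15 + z)/(-170 + z))
(S(-167) + 27511) - 21210 = ((15 - 167)/(-170 - 167) + 27511) - 21210 = (-152/(-337) + 27511) - 21210 = (-1/337*(-152) + 27511) - 21210 = (152/337 + 27511) - 21210 = 9271359/337 - 21210 = 2123589/337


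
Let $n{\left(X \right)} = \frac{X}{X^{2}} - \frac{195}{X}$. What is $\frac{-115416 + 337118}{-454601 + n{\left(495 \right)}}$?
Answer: $- \frac{109742490}{225027689} \approx -0.48768$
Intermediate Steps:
$n{\left(X \right)} = - \frac{194}{X}$ ($n{\left(X \right)} = \frac{X}{X^{2}} - \frac{195}{X} = \frac{1}{X} - \frac{195}{X} = - \frac{194}{X}$)
$\frac{-115416 + 337118}{-454601 + n{\left(495 \right)}} = \frac{-115416 + 337118}{-454601 - \frac{194}{495}} = \frac{221702}{-454601 - \frac{194}{495}} = \frac{221702}{- \frac{225027689}{495}} = 221702 \left(- \frac{495}{225027689}\right) = - \frac{109742490}{225027689}$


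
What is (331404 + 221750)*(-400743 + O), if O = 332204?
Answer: -37912622006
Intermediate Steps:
(331404 + 221750)*(-400743 + O) = (331404 + 221750)*(-400743 + 332204) = 553154*(-68539) = -37912622006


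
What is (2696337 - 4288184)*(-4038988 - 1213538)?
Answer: 8361217755522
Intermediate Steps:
(2696337 - 4288184)*(-4038988 - 1213538) = -1591847*(-5252526) = 8361217755522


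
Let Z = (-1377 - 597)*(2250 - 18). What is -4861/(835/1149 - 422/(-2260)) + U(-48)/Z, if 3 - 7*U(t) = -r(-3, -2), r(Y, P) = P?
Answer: -27807723203539187/5225429582352 ≈ -5321.6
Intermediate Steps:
Z = -4405968 (Z = -1974*2232 = -4405968)
U(t) = ⅐ (U(t) = 3/7 - (-1)*(-2)/7 = 3/7 - ⅐*2 = 3/7 - 2/7 = ⅐)
-4861/(835/1149 - 422/(-2260)) + U(-48)/Z = -4861/(835/1149 - 422/(-2260)) + (⅐)/(-4405968) = -4861/(835*(1/1149) - 422*(-1/2260)) + (⅐)*(-1/4405968) = -4861/(835/1149 + 211/1130) - 1/30841776 = -4861/1185989/1298370 - 1/30841776 = -4861*1298370/1185989 - 1/30841776 = -6311376570/1185989 - 1/30841776 = -27807723203539187/5225429582352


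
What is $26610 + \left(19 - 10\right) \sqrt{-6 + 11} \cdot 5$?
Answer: $26610 + 45 \sqrt{5} \approx 26711.0$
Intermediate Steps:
$26610 + \left(19 - 10\right) \sqrt{-6 + 11} \cdot 5 = 26610 + 9 \sqrt{5} \cdot 5 = 26610 + 45 \sqrt{5}$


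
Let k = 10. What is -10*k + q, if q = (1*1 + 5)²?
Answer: -64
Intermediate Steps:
q = 36 (q = (1 + 5)² = 6² = 36)
-10*k + q = -10*10 + 36 = -100 + 36 = -64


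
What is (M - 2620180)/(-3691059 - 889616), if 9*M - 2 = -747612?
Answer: 4865846/8245215 ≈ 0.59014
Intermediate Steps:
M = -747610/9 (M = 2/9 + (⅑)*(-747612) = 2/9 - 83068 = -747610/9 ≈ -83068.)
(M - 2620180)/(-3691059 - 889616) = (-747610/9 - 2620180)/(-3691059 - 889616) = -24329230/9/(-4580675) = -24329230/9*(-1/4580675) = 4865846/8245215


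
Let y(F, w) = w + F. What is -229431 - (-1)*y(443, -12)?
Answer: -229000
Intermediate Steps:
y(F, w) = F + w
-229431 - (-1)*y(443, -12) = -229431 - (-1)*(443 - 12) = -229431 - (-1)*431 = -229431 - 1*(-431) = -229431 + 431 = -229000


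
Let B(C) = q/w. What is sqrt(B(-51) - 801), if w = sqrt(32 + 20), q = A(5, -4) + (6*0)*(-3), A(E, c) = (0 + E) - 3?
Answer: sqrt(-135369 + 13*sqrt(13))/13 ≈ 28.297*I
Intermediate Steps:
A(E, c) = -3 + E (A(E, c) = E - 3 = -3 + E)
q = 2 (q = (-3 + 5) + (6*0)*(-3) = 2 + 0*(-3) = 2 + 0 = 2)
w = 2*sqrt(13) (w = sqrt(52) = 2*sqrt(13) ≈ 7.2111)
B(C) = sqrt(13)/13 (B(C) = 2/((2*sqrt(13))) = 2*(sqrt(13)/26) = sqrt(13)/13)
sqrt(B(-51) - 801) = sqrt(sqrt(13)/13 - 801) = sqrt(-801 + sqrt(13)/13)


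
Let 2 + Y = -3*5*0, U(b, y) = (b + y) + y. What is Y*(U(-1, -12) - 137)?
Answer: 324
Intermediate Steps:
U(b, y) = b + 2*y
Y = -2 (Y = -2 - 3*5*0 = -2 - 15*0 = -2 + 0 = -2)
Y*(U(-1, -12) - 137) = -2*((-1 + 2*(-12)) - 137) = -2*((-1 - 24) - 137) = -2*(-25 - 137) = -2*(-162) = 324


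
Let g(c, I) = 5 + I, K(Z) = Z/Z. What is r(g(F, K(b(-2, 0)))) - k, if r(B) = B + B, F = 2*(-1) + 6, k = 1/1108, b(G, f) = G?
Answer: 13295/1108 ≈ 11.999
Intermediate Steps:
k = 1/1108 ≈ 0.00090253
F = 4 (F = -2 + 6 = 4)
K(Z) = 1
r(B) = 2*B
r(g(F, K(b(-2, 0)))) - k = 2*(5 + 1) - 1*1/1108 = 2*6 - 1/1108 = 12 - 1/1108 = 13295/1108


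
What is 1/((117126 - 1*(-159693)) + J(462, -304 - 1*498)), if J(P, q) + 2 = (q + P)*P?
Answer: 1/119737 ≈ 8.3516e-6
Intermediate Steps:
J(P, q) = -2 + P*(P + q) (J(P, q) = -2 + (q + P)*P = -2 + (P + q)*P = -2 + P*(P + q))
1/((117126 - 1*(-159693)) + J(462, -304 - 1*498)) = 1/((117126 - 1*(-159693)) + (-2 + 462² + 462*(-304 - 1*498))) = 1/((117126 + 159693) + (-2 + 213444 + 462*(-304 - 498))) = 1/(276819 + (-2 + 213444 + 462*(-802))) = 1/(276819 + (-2 + 213444 - 370524)) = 1/(276819 - 157082) = 1/119737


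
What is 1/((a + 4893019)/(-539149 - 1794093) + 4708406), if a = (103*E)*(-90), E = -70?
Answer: 2333242/10985845090333 ≈ 2.1239e-7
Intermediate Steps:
a = 648900 (a = (103*(-70))*(-90) = -7210*(-90) = 648900)
1/((a + 4893019)/(-539149 - 1794093) + 4708406) = 1/((648900 + 4893019)/(-539149 - 1794093) + 4708406) = 1/(5541919/(-2333242) + 4708406) = 1/(5541919*(-1/2333242) + 4708406) = 1/(-5541919/2333242 + 4708406) = 1/(10985845090333/2333242) = 2333242/10985845090333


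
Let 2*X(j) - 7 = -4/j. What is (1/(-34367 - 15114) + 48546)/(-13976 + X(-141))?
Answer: -677393504250/194967064921 ≈ -3.4744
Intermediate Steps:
X(j) = 7/2 - 2/j (X(j) = 7/2 + (-4/j)/2 = 7/2 - 2/j)
(1/(-34367 - 15114) + 48546)/(-13976 + X(-141)) = (1/(-34367 - 15114) + 48546)/(-13976 + (7/2 - 2/(-141))) = (1/(-49481) + 48546)/(-13976 + (7/2 - 2*(-1/141))) = (-1/49481 + 48546)/(-13976 + (7/2 + 2/141)) = 2402104625/(49481*(-13976 + 991/282)) = 2402104625/(49481*(-3940241/282)) = (2402104625/49481)*(-282/3940241) = -677393504250/194967064921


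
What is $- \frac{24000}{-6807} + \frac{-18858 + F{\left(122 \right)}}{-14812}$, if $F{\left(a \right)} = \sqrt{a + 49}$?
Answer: $\frac{11520343}{2400602} - \frac{3 \sqrt{19}}{14812} \approx 4.7981$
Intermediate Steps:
$F{\left(a \right)} = \sqrt{49 + a}$
$- \frac{24000}{-6807} + \frac{-18858 + F{\left(122 \right)}}{-14812} = - \frac{24000}{-6807} + \frac{-18858 + \sqrt{49 + 122}}{-14812} = \left(-24000\right) \left(- \frac{1}{6807}\right) + \left(-18858 + \sqrt{171}\right) \left(- \frac{1}{14812}\right) = \frac{8000}{2269} + \left(-18858 + 3 \sqrt{19}\right) \left(- \frac{1}{14812}\right) = \frac{8000}{2269} + \left(\frac{1347}{1058} - \frac{3 \sqrt{19}}{14812}\right) = \frac{11520343}{2400602} - \frac{3 \sqrt{19}}{14812}$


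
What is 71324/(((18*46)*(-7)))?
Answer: -17831/1449 ≈ -12.306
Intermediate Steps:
71324/(((18*46)*(-7))) = 71324/((828*(-7))) = 71324/(-5796) = 71324*(-1/5796) = -17831/1449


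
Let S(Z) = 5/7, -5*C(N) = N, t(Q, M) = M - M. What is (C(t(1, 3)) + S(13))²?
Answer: 25/49 ≈ 0.51020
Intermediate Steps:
t(Q, M) = 0
C(N) = -N/5
S(Z) = 5/7 (S(Z) = 5*(⅐) = 5/7)
(C(t(1, 3)) + S(13))² = (-⅕*0 + 5/7)² = (0 + 5/7)² = (5/7)² = 25/49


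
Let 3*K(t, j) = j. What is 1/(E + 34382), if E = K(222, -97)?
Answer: 3/103049 ≈ 2.9112e-5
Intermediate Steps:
K(t, j) = j/3
E = -97/3 (E = (⅓)*(-97) = -97/3 ≈ -32.333)
1/(E + 34382) = 1/(-97/3 + 34382) = 1/(103049/3) = 3/103049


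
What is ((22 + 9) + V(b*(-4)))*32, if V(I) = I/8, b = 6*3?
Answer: 704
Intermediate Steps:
b = 18
V(I) = I/8 (V(I) = I*(⅛) = I/8)
((22 + 9) + V(b*(-4)))*32 = ((22 + 9) + (18*(-4))/8)*32 = (31 + (⅛)*(-72))*32 = (31 - 9)*32 = 22*32 = 704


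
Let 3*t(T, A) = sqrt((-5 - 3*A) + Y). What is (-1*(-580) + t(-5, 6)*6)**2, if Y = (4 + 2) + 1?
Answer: 336336 + 9280*I ≈ 3.3634e+5 + 9280.0*I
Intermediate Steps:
Y = 7 (Y = 6 + 1 = 7)
t(T, A) = sqrt(2 - 3*A)/3 (t(T, A) = sqrt((-5 - 3*A) + 7)/3 = sqrt(2 - 3*A)/3)
(-1*(-580) + t(-5, 6)*6)**2 = (-1*(-580) + (sqrt(2 - 3*6)/3)*6)**2 = (580 + (sqrt(2 - 18)/3)*6)**2 = (580 + (sqrt(-16)/3)*6)**2 = (580 + ((4*I)/3)*6)**2 = (580 + (4*I/3)*6)**2 = (580 + 8*I)**2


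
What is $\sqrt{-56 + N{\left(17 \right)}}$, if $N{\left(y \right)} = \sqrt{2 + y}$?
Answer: $\sqrt{-56 + \sqrt{19}} \approx 7.1862 i$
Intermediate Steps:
$\sqrt{-56 + N{\left(17 \right)}} = \sqrt{-56 + \sqrt{2 + 17}} = \sqrt{-56 + \sqrt{19}}$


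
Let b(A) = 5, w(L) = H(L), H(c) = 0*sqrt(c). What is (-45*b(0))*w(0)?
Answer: 0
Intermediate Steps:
H(c) = 0
w(L) = 0
(-45*b(0))*w(0) = -45*5*0 = -225*0 = 0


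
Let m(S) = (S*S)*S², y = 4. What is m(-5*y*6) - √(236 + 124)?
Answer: 207360000 - 6*√10 ≈ 2.0736e+8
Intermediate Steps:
m(S) = S⁴ (m(S) = S²*S² = S⁴)
m(-5*y*6) - √(236 + 124) = (-5*4*6)⁴ - √(236 + 124) = (-20*6)⁴ - √360 = (-120)⁴ - 6*√10 = 207360000 - 6*√10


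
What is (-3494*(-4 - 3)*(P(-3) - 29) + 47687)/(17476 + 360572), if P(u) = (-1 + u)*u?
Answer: -368099/378048 ≈ -0.97368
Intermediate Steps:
P(u) = u*(-1 + u)
(-3494*(-4 - 3)*(P(-3) - 29) + 47687)/(17476 + 360572) = (-3494*(-4 - 3)*(-3*(-1 - 3) - 29) + 47687)/(17476 + 360572) = (-(-24458)*(-3*(-4) - 29) + 47687)/378048 = (-(-24458)*(12 - 29) + 47687)*(1/378048) = (-(-24458)*(-17) + 47687)*(1/378048) = (-3494*119 + 47687)*(1/378048) = (-415786 + 47687)*(1/378048) = -368099*1/378048 = -368099/378048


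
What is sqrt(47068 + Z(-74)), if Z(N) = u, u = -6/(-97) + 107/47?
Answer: sqrt(978332555207)/4559 ≈ 216.96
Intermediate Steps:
u = 10661/4559 (u = -6*(-1/97) + 107*(1/47) = 6/97 + 107/47 = 10661/4559 ≈ 2.3385)
Z(N) = 10661/4559
sqrt(47068 + Z(-74)) = sqrt(47068 + 10661/4559) = sqrt(214593673/4559) = sqrt(978332555207)/4559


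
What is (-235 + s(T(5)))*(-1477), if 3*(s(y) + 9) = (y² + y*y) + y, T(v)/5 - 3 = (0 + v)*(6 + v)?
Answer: -247778566/3 ≈ -8.2593e+7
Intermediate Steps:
T(v) = 15 + 5*v*(6 + v) (T(v) = 15 + 5*((0 + v)*(6 + v)) = 15 + 5*(v*(6 + v)) = 15 + 5*v*(6 + v))
s(y) = -9 + y/3 + 2*y²/3 (s(y) = -9 + ((y² + y*y) + y)/3 = -9 + ((y² + y²) + y)/3 = -9 + (2*y² + y)/3 = -9 + (y + 2*y²)/3 = -9 + (y/3 + 2*y²/3) = -9 + y/3 + 2*y²/3)
(-235 + s(T(5)))*(-1477) = (-235 + (-9 + (15 + 5*5² + 30*5)/3 + 2*(15 + 5*5² + 30*5)²/3))*(-1477) = (-235 + (-9 + (15 + 5*25 + 150)/3 + 2*(15 + 5*25 + 150)²/3))*(-1477) = (-235 + (-9 + (15 + 125 + 150)/3 + 2*(15 + 125 + 150)²/3))*(-1477) = (-235 + (-9 + (⅓)*290 + (⅔)*290²))*(-1477) = (-235 + (-9 + 290/3 + (⅔)*84100))*(-1477) = (-235 + (-9 + 290/3 + 168200/3))*(-1477) = (-235 + 168463/3)*(-1477) = (167758/3)*(-1477) = -247778566/3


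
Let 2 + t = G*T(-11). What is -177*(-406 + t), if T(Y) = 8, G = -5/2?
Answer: 75756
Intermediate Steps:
G = -5/2 (G = -5*½ = -5/2 ≈ -2.5000)
t = -22 (t = -2 - 5/2*8 = -2 - 20 = -22)
-177*(-406 + t) = -177*(-406 - 22) = -177*(-428) = 75756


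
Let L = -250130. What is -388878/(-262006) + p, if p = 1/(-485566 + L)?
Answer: 143047863541/96378383088 ≈ 1.4842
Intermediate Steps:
p = -1/735696 (p = 1/(-485566 - 250130) = 1/(-735696) = -1/735696 ≈ -1.3593e-6)
-388878/(-262006) + p = -388878/(-262006) - 1/735696 = -388878*(-1/262006) - 1/735696 = 194439/131003 - 1/735696 = 143047863541/96378383088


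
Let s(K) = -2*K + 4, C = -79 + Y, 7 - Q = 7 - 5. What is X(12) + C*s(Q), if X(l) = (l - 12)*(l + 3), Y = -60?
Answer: 834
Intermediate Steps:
Q = 5 (Q = 7 - (7 - 5) = 7 - 1*2 = 7 - 2 = 5)
X(l) = (-12 + l)*(3 + l)
C = -139 (C = -79 - 60 = -139)
s(K) = 4 - 2*K
X(12) + C*s(Q) = (-36 + 12² - 9*12) - 139*(4 - 2*5) = (-36 + 144 - 108) - 139*(4 - 10) = 0 - 139*(-6) = 0 + 834 = 834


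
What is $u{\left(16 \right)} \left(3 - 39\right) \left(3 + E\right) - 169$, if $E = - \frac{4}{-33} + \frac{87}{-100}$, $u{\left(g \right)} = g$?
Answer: $- \frac{403067}{275} \approx -1465.7$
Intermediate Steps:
$E = - \frac{2471}{3300}$ ($E = \left(-4\right) \left(- \frac{1}{33}\right) + 87 \left(- \frac{1}{100}\right) = \frac{4}{33} - \frac{87}{100} = - \frac{2471}{3300} \approx -0.74879$)
$u{\left(16 \right)} \left(3 - 39\right) \left(3 + E\right) - 169 = 16 \left(3 - 39\right) \left(3 - \frac{2471}{3300}\right) - 169 = 16 \left(\left(-36\right) \frac{7429}{3300}\right) - 169 = 16 \left(- \frac{22287}{275}\right) - 169 = - \frac{356592}{275} - 169 = - \frac{403067}{275}$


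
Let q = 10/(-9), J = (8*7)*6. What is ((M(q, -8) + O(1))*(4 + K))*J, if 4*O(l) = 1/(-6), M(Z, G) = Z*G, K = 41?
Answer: 133770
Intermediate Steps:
J = 336 (J = 56*6 = 336)
q = -10/9 (q = 10*(-1/9) = -10/9 ≈ -1.1111)
M(Z, G) = G*Z
O(l) = -1/24 (O(l) = (1/4)/(-6) = (1/4)*(-1/6) = -1/24)
((M(q, -8) + O(1))*(4 + K))*J = ((-8*(-10/9) - 1/24)*(4 + 41))*336 = ((80/9 - 1/24)*45)*336 = ((637/72)*45)*336 = (3185/8)*336 = 133770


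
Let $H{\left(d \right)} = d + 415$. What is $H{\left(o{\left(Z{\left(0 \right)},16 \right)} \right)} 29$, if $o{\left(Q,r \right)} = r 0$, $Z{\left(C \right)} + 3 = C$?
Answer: $12035$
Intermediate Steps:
$Z{\left(C \right)} = -3 + C$
$o{\left(Q,r \right)} = 0$
$H{\left(d \right)} = 415 + d$
$H{\left(o{\left(Z{\left(0 \right)},16 \right)} \right)} 29 = \left(415 + 0\right) 29 = 415 \cdot 29 = 12035$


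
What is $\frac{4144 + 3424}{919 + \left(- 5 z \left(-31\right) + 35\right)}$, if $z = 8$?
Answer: $\frac{3784}{1097} \approx 3.4494$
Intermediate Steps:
$\frac{4144 + 3424}{919 + \left(- 5 z \left(-31\right) + 35\right)} = \frac{4144 + 3424}{919 + \left(\left(-5\right) 8 \left(-31\right) + 35\right)} = \frac{7568}{919 + \left(\left(-40\right) \left(-31\right) + 35\right)} = \frac{7568}{919 + \left(1240 + 35\right)} = \frac{7568}{919 + 1275} = \frac{7568}{2194} = 7568 \cdot \frac{1}{2194} = \frac{3784}{1097}$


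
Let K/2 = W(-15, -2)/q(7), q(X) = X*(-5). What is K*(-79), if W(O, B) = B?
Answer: -316/35 ≈ -9.0286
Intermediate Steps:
q(X) = -5*X
K = 4/35 (K = 2*(-2/((-5*7))) = 2*(-2/(-35)) = 2*(-2*(-1/35)) = 2*(2/35) = 4/35 ≈ 0.11429)
K*(-79) = (4/35)*(-79) = -316/35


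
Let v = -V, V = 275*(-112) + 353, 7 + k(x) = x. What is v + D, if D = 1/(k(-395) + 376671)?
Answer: 11456262244/376269 ≈ 30447.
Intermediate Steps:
k(x) = -7 + x
V = -30447 (V = -30800 + 353 = -30447)
v = 30447 (v = -1*(-30447) = 30447)
D = 1/376269 (D = 1/((-7 - 395) + 376671) = 1/(-402 + 376671) = 1/376269 ≈ 2.6577e-6)
v + D = 30447 + 1/376269 = 11456262244/376269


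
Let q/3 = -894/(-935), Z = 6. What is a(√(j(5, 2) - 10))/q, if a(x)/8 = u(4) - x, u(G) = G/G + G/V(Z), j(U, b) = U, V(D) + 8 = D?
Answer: -3740/1341 - 3740*I*√5/1341 ≈ -2.789 - 6.2363*I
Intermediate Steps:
V(D) = -8 + D
u(G) = 1 - G/2 (u(G) = G/G + G/(-8 + 6) = 1 + G/(-2) = 1 + G*(-½) = 1 - G/2)
a(x) = -8 - 8*x (a(x) = 8*((1 - ½*4) - x) = 8*((1 - 2) - x) = 8*(-1 - x) = -8 - 8*x)
q = 2682/935 (q = 3*(-894/(-935)) = 3*(-894*(-1/935)) = 3*(894/935) = 2682/935 ≈ 2.8685)
a(√(j(5, 2) - 10))/q = (-8 - 8*√(5 - 10))/(2682/935) = (-8 - 8*I*√5)*(935/2682) = -3740/1341 - 3740*I*√5/1341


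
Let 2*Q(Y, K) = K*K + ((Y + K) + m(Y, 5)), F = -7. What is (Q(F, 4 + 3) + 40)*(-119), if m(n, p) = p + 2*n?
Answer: -7140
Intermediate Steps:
Q(Y, K) = 5/2 + K/2 + K²/2 + 3*Y/2 (Q(Y, K) = (K*K + ((Y + K) + (5 + 2*Y)))/2 = (K² + ((K + Y) + (5 + 2*Y)))/2 = (K² + (5 + K + 3*Y))/2 = (5 + K + K² + 3*Y)/2 = 5/2 + K/2 + K²/2 + 3*Y/2)
(Q(F, 4 + 3) + 40)*(-119) = ((5/2 + (4 + 3)/2 + (4 + 3)²/2 + (3/2)*(-7)) + 40)*(-119) = ((5/2 + (½)*7 + (½)*7² - 21/2) + 40)*(-119) = ((5/2 + 7/2 + (½)*49 - 21/2) + 40)*(-119) = ((5/2 + 7/2 + 49/2 - 21/2) + 40)*(-119) = (20 + 40)*(-119) = 60*(-119) = -7140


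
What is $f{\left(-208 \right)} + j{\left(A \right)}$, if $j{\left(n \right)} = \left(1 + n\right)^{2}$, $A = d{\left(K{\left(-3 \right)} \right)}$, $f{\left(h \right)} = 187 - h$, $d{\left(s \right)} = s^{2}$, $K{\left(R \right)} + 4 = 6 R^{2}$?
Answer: $6255396$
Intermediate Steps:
$K{\left(R \right)} = -4 + 6 R^{2}$
$A = 2500$ ($A = \left(-4 + 6 \left(-3\right)^{2}\right)^{2} = \left(-4 + 6 \cdot 9\right)^{2} = \left(-4 + 54\right)^{2} = 50^{2} = 2500$)
$f{\left(-208 \right)} + j{\left(A \right)} = \left(187 - -208\right) + \left(1 + 2500\right)^{2} = \left(187 + 208\right) + 2501^{2} = 395 + 6255001 = 6255396$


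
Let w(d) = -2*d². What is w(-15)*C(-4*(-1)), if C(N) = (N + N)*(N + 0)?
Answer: -14400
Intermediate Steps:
C(N) = 2*N² (C(N) = (2*N)*N = 2*N²)
w(-15)*C(-4*(-1)) = (-2*(-15)²)*(2*(-4*(-1))²) = (-2*225)*(2*4²) = -900*16 = -450*32 = -14400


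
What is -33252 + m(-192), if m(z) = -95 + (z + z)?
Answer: -33731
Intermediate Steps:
m(z) = -95 + 2*z
-33252 + m(-192) = -33252 + (-95 + 2*(-192)) = -33252 + (-95 - 384) = -33252 - 479 = -33731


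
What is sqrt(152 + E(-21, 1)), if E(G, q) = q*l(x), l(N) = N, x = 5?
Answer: sqrt(157) ≈ 12.530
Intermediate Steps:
E(G, q) = 5*q (E(G, q) = q*5 = 5*q)
sqrt(152 + E(-21, 1)) = sqrt(152 + 5*1) = sqrt(152 + 5) = sqrt(157)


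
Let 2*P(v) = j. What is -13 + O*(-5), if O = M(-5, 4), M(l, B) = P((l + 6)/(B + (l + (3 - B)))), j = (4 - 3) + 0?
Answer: -31/2 ≈ -15.500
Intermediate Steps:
j = 1 (j = 1 + 0 = 1)
P(v) = ½ (P(v) = (½)*1 = ½)
M(l, B) = ½
O = ½ ≈ 0.50000
-13 + O*(-5) = -13 + (½)*(-5) = -13 - 5/2 = -31/2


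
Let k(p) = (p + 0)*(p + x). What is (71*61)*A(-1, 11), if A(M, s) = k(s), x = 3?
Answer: 666974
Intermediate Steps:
k(p) = p*(3 + p) (k(p) = (p + 0)*(p + 3) = p*(3 + p))
A(M, s) = s*(3 + s)
(71*61)*A(-1, 11) = (71*61)*(11*(3 + 11)) = 4331*(11*14) = 4331*154 = 666974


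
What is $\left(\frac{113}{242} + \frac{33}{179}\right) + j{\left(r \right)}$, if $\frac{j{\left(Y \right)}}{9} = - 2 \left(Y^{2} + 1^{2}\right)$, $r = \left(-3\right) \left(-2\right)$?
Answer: $- \frac{28821575}{43318} \approx -665.35$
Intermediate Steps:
$r = 6$
$j{\left(Y \right)} = -18 - 18 Y^{2}$ ($j{\left(Y \right)} = 9 \left(- 2 \left(Y^{2} + 1^{2}\right)\right) = 9 \left(- 2 \left(Y^{2} + 1\right)\right) = 9 \left(- 2 \left(1 + Y^{2}\right)\right) = 9 \left(-2 - 2 Y^{2}\right) = -18 - 18 Y^{2}$)
$\left(\frac{113}{242} + \frac{33}{179}\right) + j{\left(r \right)} = \left(\frac{113}{242} + \frac{33}{179}\right) - \left(18 + 18 \cdot 6^{2}\right) = \left(113 \cdot \frac{1}{242} + 33 \cdot \frac{1}{179}\right) - 666 = \left(\frac{113}{242} + \frac{33}{179}\right) - 666 = \frac{28213}{43318} - 666 = - \frac{28821575}{43318}$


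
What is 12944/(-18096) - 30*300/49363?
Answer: -50113667/55829553 ≈ -0.89762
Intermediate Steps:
12944/(-18096) - 30*300/49363 = 12944*(-1/18096) - 9000*1/49363 = -809/1131 - 9000/49363 = -50113667/55829553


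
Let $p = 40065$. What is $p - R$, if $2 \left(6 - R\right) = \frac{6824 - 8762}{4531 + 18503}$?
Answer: $\frac{307572679}{7678} \approx 40059.0$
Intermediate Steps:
$R = \frac{46391}{7678}$ ($R = 6 - \frac{\left(6824 - 8762\right) \frac{1}{4531 + 18503}}{2} = 6 - \frac{\left(-1938\right) \frac{1}{23034}}{2} = 6 - - \frac{323}{7678} = 6 + \frac{323}{7678} = \frac{46391}{7678} \approx 6.0421$)
$p - R = 40065 - \frac{46391}{7678} = \frac{307572679}{7678}$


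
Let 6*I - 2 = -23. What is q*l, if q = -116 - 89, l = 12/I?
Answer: 4920/7 ≈ 702.86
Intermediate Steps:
I = -7/2 (I = ⅓ + (⅙)*(-23) = ⅓ - 23/6 = -7/2 ≈ -3.5000)
l = -24/7 (l = 12/(-7/2) = 12*(-2/7) = -24/7 ≈ -3.4286)
q = -205
q*l = -205*(-24/7) = 4920/7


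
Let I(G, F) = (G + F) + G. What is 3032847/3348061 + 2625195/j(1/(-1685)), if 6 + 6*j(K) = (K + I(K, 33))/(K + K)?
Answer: -17550514534947/31033177409 ≈ -565.54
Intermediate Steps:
I(G, F) = F + 2*G (I(G, F) = (F + G) + G = F + 2*G)
j(K) = -1 + (33 + 3*K)/(12*K) (j(K) = -1 + ((K + (33 + 2*K))/(K + K))/6 = -1 + ((33 + 3*K)/((2*K)))/6 = -1 + ((33 + 3*K)*(1/(2*K)))/6 = -1 + ((33 + 3*K)/(2*K))/6 = -1 + (33 + 3*K)/(12*K))
3032847/3348061 + 2625195/j(1/(-1685)) = 3032847/3348061 + 2625195/(((11 - 3/(-1685))/(4*(1/(-1685))))) = 3032847*(1/3348061) + 2625195/(((11 - 3*(-1/1685))/(4*(-1/1685)))) = 3032847/3348061 + 2625195/(((1/4)*(-1685)*(11 + 3/1685))) = 3032847/3348061 + 2625195/(((1/4)*(-1685)*(18538/1685))) = 3032847/3348061 + 2625195/(-9269/2) = 3032847/3348061 + 2625195*(-2/9269) = 3032847/3348061 - 5250390/9269 = -17550514534947/31033177409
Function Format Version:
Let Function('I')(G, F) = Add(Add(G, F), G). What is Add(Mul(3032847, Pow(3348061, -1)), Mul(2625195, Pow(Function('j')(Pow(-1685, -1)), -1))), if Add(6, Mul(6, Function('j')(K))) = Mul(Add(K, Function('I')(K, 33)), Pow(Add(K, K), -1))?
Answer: Rational(-17550514534947, 31033177409) ≈ -565.54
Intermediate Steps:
Function('I')(G, F) = Add(F, Mul(2, G)) (Function('I')(G, F) = Add(Add(F, G), G) = Add(F, Mul(2, G)))
Function('j')(K) = Add(-1, Mul(Rational(1, 12), Pow(K, -1), Add(33, Mul(3, K)))) (Function('j')(K) = Add(-1, Mul(Rational(1, 6), Mul(Add(K, Add(33, Mul(2, K))), Pow(Add(K, K), -1)))) = Add(-1, Mul(Rational(1, 6), Mul(Add(33, Mul(3, K)), Pow(Mul(2, K), -1)))) = Add(-1, Mul(Rational(1, 6), Mul(Add(33, Mul(3, K)), Mul(Rational(1, 2), Pow(K, -1))))) = Add(-1, Mul(Rational(1, 6), Mul(Rational(1, 2), Pow(K, -1), Add(33, Mul(3, K))))) = Add(-1, Mul(Rational(1, 12), Pow(K, -1), Add(33, Mul(3, K)))))
Add(Mul(3032847, Pow(3348061, -1)), Mul(2625195, Pow(Function('j')(Pow(-1685, -1)), -1))) = Add(Mul(3032847, Pow(3348061, -1)), Mul(2625195, Pow(Mul(Rational(1, 4), Pow(Pow(-1685, -1), -1), Add(11, Mul(-3, Pow(-1685, -1)))), -1))) = Add(Mul(3032847, Rational(1, 3348061)), Mul(2625195, Pow(Mul(Rational(1, 4), Pow(Rational(-1, 1685), -1), Add(11, Mul(-3, Rational(-1, 1685)))), -1))) = Add(Rational(3032847, 3348061), Mul(2625195, Pow(Mul(Rational(1, 4), -1685, Add(11, Rational(3, 1685))), -1))) = Add(Rational(3032847, 3348061), Mul(2625195, Pow(Mul(Rational(1, 4), -1685, Rational(18538, 1685)), -1))) = Add(Rational(3032847, 3348061), Mul(2625195, Pow(Rational(-9269, 2), -1))) = Add(Rational(3032847, 3348061), Mul(2625195, Rational(-2, 9269))) = Add(Rational(3032847, 3348061), Rational(-5250390, 9269)) = Rational(-17550514534947, 31033177409)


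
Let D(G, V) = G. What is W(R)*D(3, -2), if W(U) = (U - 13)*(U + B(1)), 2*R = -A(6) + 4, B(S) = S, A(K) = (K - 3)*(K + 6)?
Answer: 1305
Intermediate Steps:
A(K) = (-3 + K)*(6 + K)
R = -16 (R = (-(-18 + 6² + 3*6) + 4)/2 = (-(-18 + 36 + 18) + 4)/2 = (-1*36 + 4)/2 = (-36 + 4)/2 = (½)*(-32) = -16)
W(U) = (1 + U)*(-13 + U) (W(U) = (U - 13)*(U + 1) = (-13 + U)*(1 + U) = (1 + U)*(-13 + U))
W(R)*D(3, -2) = (-13 + (-16)² - 12*(-16))*3 = (-13 + 256 + 192)*3 = 435*3 = 1305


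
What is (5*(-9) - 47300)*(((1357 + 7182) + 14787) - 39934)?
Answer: 786305760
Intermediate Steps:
(5*(-9) - 47300)*(((1357 + 7182) + 14787) - 39934) = (-45 - 47300)*((8539 + 14787) - 39934) = -47345*(23326 - 39934) = -47345*(-16608) = 786305760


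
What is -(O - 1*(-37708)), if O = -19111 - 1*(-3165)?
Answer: -21762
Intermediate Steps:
O = -15946 (O = -19111 + 3165 = -15946)
-(O - 1*(-37708)) = -(-15946 - 1*(-37708)) = -(-15946 + 37708) = -1*21762 = -21762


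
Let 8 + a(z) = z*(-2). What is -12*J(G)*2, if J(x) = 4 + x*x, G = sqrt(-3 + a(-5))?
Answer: -72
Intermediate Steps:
a(z) = -8 - 2*z (a(z) = -8 + z*(-2) = -8 - 2*z)
G = I (G = sqrt(-3 + (-8 - 2*(-5))) = sqrt(-3 + (-8 + 10)) = sqrt(-3 + 2) = sqrt(-1) = I ≈ 1.0*I)
J(x) = 4 + x**2
-12*J(G)*2 = -12*(4 + I**2)*2 = -12*(4 - 1)*2 = -12*3*2 = -36*2 = -72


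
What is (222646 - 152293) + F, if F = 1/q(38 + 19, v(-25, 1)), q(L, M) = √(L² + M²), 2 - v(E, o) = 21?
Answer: 70353 + √10/190 ≈ 70353.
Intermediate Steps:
v(E, o) = -19 (v(E, o) = 2 - 1*21 = 2 - 21 = -19)
F = √10/190 (F = 1/(√((38 + 19)² + (-19)²)) = 1/(√(57² + 361)) = 1/(√(3249 + 361)) = 1/(√3610) = 1/(19*√10) = √10/190 ≈ 0.016644)
(222646 - 152293) + F = (222646 - 152293) + √10/190 = 70353 + √10/190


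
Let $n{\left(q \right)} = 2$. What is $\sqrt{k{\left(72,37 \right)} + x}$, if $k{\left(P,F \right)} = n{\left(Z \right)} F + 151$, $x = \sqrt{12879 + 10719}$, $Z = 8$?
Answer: $\sqrt{225 + 3 \sqrt{2622}} \approx 19.458$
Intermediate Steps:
$x = 3 \sqrt{2622}$ ($x = \sqrt{23598} = 3 \sqrt{2622} \approx 153.62$)
$k{\left(P,F \right)} = 151 + 2 F$ ($k{\left(P,F \right)} = 2 F + 151 = 151 + 2 F$)
$\sqrt{k{\left(72,37 \right)} + x} = \sqrt{\left(151 + 2 \cdot 37\right) + 3 \sqrt{2622}} = \sqrt{\left(151 + 74\right) + 3 \sqrt{2622}} = \sqrt{225 + 3 \sqrt{2622}}$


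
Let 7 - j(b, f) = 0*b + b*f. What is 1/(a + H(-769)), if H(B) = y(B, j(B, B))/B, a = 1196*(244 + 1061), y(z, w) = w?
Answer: 769/1200831174 ≈ 6.4039e-7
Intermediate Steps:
j(b, f) = 7 - b*f (j(b, f) = 7 - (0*b + b*f) = 7 - (0 + b*f) = 7 - b*f)
a = 1560780 (a = 1196*1305 = 1560780)
H(B) = (7 - B²)/B (H(B) = (7 - B*B)/B = (7 - B²)/B)
1/(a + H(-769)) = 1/(1560780 + (-1*(-769) + 7/(-769))) = 1/(1560780 + (769 + 7*(-1/769))) = 1/(1560780 + (769 - 7/769)) = 1/(1560780 + 591354/769) = 1/(1200831174/769) = 769/1200831174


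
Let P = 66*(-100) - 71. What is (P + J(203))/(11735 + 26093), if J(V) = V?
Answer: -33/193 ≈ -0.17098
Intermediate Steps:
P = -6671 (P = -6600 - 71 = -6671)
(P + J(203))/(11735 + 26093) = (-6671 + 203)/(11735 + 26093) = -6468/37828 = -6468*1/37828 = -33/193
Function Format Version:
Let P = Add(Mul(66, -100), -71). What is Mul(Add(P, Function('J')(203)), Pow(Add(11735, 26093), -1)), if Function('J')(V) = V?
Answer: Rational(-33, 193) ≈ -0.17098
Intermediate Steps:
P = -6671 (P = Add(-6600, -71) = -6671)
Mul(Add(P, Function('J')(203)), Pow(Add(11735, 26093), -1)) = Mul(Add(-6671, 203), Pow(Add(11735, 26093), -1)) = Mul(-6468, Pow(37828, -1)) = Mul(-6468, Rational(1, 37828)) = Rational(-33, 193)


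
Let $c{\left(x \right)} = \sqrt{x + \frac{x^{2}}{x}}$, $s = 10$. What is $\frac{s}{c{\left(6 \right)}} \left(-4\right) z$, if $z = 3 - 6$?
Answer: $20 \sqrt{3} \approx 34.641$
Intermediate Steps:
$c{\left(x \right)} = \sqrt{2} \sqrt{x}$ ($c{\left(x \right)} = \sqrt{x + x} = \sqrt{2 x} = \sqrt{2} \sqrt{x}$)
$z = -3$ ($z = 3 - 6 = -3$)
$\frac{s}{c{\left(6 \right)}} \left(-4\right) z = \frac{10}{\sqrt{2} \sqrt{6}} \left(-4\right) \left(-3\right) = \frac{10}{2 \sqrt{3}} \left(-4\right) \left(-3\right) = 10 \frac{\sqrt{3}}{6} \left(-4\right) \left(-3\right) = \frac{5 \sqrt{3}}{3} \left(-4\right) \left(-3\right) = - \frac{20 \sqrt{3}}{3} \left(-3\right) = 20 \sqrt{3}$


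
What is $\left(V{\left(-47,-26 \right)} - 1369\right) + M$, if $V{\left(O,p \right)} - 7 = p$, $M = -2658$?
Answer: $-4046$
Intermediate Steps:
$V{\left(O,p \right)} = 7 + p$
$\left(V{\left(-47,-26 \right)} - 1369\right) + M = \left(\left(7 - 26\right) - 1369\right) - 2658 = \left(-19 - 1369\right) - 2658 = -1388 - 2658 = -4046$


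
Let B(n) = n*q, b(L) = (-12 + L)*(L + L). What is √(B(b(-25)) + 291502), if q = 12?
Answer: √313702 ≈ 560.09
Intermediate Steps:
b(L) = 2*L*(-12 + L) (b(L) = (-12 + L)*(2*L) = 2*L*(-12 + L))
B(n) = 12*n (B(n) = n*12 = 12*n)
√(B(b(-25)) + 291502) = √(12*(2*(-25)*(-12 - 25)) + 291502) = √(12*(2*(-25)*(-37)) + 291502) = √(12*1850 + 291502) = √(22200 + 291502) = √313702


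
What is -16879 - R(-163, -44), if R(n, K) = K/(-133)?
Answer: -2244951/133 ≈ -16879.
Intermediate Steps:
R(n, K) = -K/133 (R(n, K) = K*(-1/133) = -K/133)
-16879 - R(-163, -44) = -16879 - (-1)*(-44)/133 = -16879 - 1*44/133 = -16879 - 44/133 = -2244951/133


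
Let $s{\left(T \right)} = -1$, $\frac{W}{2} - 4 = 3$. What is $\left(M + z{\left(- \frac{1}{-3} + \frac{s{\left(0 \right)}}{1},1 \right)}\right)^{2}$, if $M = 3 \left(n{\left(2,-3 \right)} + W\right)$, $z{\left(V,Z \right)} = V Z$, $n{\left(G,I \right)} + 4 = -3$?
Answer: $\frac{3721}{9} \approx 413.44$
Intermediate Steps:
$W = 14$ ($W = 8 + 2 \cdot 3 = 8 + 6 = 14$)
$n{\left(G,I \right)} = -7$ ($n{\left(G,I \right)} = -4 - 3 = -7$)
$M = 21$ ($M = 3 \left(-7 + 14\right) = 3 \cdot 7 = 21$)
$\left(M + z{\left(- \frac{1}{-3} + \frac{s{\left(0 \right)}}{1},1 \right)}\right)^{2} = \left(21 + \left(- \frac{1}{-3} - 1^{-1}\right) 1\right)^{2} = \left(21 + \left(\left(-1\right) \left(- \frac{1}{3}\right) - 1\right) 1\right)^{2} = \left(21 + \left(\frac{1}{3} - 1\right) 1\right)^{2} = \left(21 - \frac{2}{3}\right)^{2} = \left(\frac{61}{3}\right)^{2} = \frac{3721}{9}$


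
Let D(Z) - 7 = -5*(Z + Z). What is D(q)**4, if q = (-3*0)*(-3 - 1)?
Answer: 2401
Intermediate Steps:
q = 0 (q = 0*(-4) = 0)
D(Z) = 7 - 10*Z (D(Z) = 7 - 5*(Z + Z) = 7 - 10*Z)
D(q)**4 = (7 - 10*0)**4 = (7 + 0)**4 = 7**4 = 2401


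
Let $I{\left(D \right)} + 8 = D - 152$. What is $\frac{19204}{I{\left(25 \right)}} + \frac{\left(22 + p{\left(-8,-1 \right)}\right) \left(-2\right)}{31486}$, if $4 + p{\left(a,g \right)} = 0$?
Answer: $- \frac{302331002}{2125305} \approx -142.25$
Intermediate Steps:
$I{\left(D \right)} = -160 + D$ ($I{\left(D \right)} = -8 + \left(D - 152\right) = -8 + \left(-152 + D\right) = -160 + D$)
$p{\left(a,g \right)} = -4$ ($p{\left(a,g \right)} = -4 + 0 = -4$)
$\frac{19204}{I{\left(25 \right)}} + \frac{\left(22 + p{\left(-8,-1 \right)}\right) \left(-2\right)}{31486} = \frac{19204}{-160 + 25} + \frac{\left(22 - 4\right) \left(-2\right)}{31486} = \frac{19204}{-135} + 18 \left(-2\right) \frac{1}{31486} = 19204 \left(- \frac{1}{135}\right) - \frac{18}{15743} = - \frac{19204}{135} - \frac{18}{15743} = - \frac{302331002}{2125305}$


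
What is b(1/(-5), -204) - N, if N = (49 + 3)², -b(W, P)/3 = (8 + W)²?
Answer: -72163/25 ≈ -2886.5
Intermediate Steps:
b(W, P) = -3*(8 + W)²
N = 2704 (N = 52² = 2704)
b(1/(-5), -204) - N = -3*(8 + 1/(-5))² - 1*2704 = -3*(8 - ⅕)² - 2704 = -3*(39/5)² - 2704 = -3*1521/25 - 2704 = -4563/25 - 2704 = -72163/25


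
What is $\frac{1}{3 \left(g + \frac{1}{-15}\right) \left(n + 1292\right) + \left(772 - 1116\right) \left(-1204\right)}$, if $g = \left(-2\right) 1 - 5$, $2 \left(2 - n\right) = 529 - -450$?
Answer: $\frac{5}{1985603} \approx 2.5181 \cdot 10^{-6}$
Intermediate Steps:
$n = - \frac{975}{2}$ ($n = 2 - \frac{529 - -450}{2} = 2 - \frac{529 + 450}{2} = 2 - \frac{979}{2} = - \frac{975}{2} \approx -487.5$)
$g = -7$ ($g = -2 - 5 = -7$)
$\frac{1}{3 \left(g + \frac{1}{-15}\right) \left(n + 1292\right) + \left(772 - 1116\right) \left(-1204\right)} = \frac{1}{3 \left(-7 + \frac{1}{-15}\right) \left(- \frac{975}{2} + 1292\right) + \left(772 - 1116\right) \left(-1204\right)} = \frac{1}{3 \left(-7 - \frac{1}{15}\right) \frac{1609}{2} - -414176} = \frac{1}{3 \left(- \frac{106}{15}\right) \frac{1609}{2} + 414176} = \frac{1}{\left(- \frac{106}{5}\right) \frac{1609}{2} + 414176} = \frac{1}{- \frac{85277}{5} + 414176} = \frac{1}{\frac{1985603}{5}} = \frac{5}{1985603}$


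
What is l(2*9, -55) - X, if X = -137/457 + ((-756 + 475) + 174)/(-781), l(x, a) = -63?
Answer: -22427673/356917 ≈ -62.837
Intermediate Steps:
X = -58098/356917 (X = -137*1/457 + (-281 + 174)*(-1/781) = -137/457 - 107*(-1/781) = -137/457 + 107/781 = -58098/356917 ≈ -0.16278)
l(2*9, -55) - X = -63 - 1*(-58098/356917) = -63 + 58098/356917 = -22427673/356917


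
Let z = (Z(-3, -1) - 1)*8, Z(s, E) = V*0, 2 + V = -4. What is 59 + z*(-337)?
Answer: 2755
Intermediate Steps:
V = -6 (V = -2 - 4 = -6)
Z(s, E) = 0 (Z(s, E) = -6*0 = 0)
z = -8 (z = (0 - 1)*8 = -1*8 = -8)
59 + z*(-337) = 59 - 8*(-337) = 59 + 2696 = 2755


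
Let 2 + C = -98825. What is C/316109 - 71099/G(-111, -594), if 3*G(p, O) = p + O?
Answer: 22451809446/74285615 ≈ 302.24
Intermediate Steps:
C = -98827 (C = -2 - 98825 = -98827)
G(p, O) = O/3 + p/3 (G(p, O) = (p + O)/3 = (O + p)/3 = O/3 + p/3)
C/316109 - 71099/G(-111, -594) = -98827/316109 - 71099/((1/3)*(-594) + (1/3)*(-111)) = -98827*1/316109 - 71099/(-198 - 37) = -98827/316109 - 71099/(-235) = -98827/316109 - 71099*(-1/235) = -98827/316109 + 71099/235 = 22451809446/74285615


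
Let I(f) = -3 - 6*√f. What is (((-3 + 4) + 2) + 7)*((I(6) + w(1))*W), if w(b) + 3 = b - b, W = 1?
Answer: -60 - 60*√6 ≈ -206.97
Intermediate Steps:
w(b) = -3 (w(b) = -3 + (b - b) = -3 + 0 = -3)
I(f) = -3 - 6*√f
(((-3 + 4) + 2) + 7)*((I(6) + w(1))*W) = (((-3 + 4) + 2) + 7)*(((-3 - 6*√6) - 3)*1) = ((1 + 2) + 7)*((-6 - 6*√6)*1) = (3 + 7)*(-6 - 6*√6) = 10*(-6 - 6*√6) = -60 - 60*√6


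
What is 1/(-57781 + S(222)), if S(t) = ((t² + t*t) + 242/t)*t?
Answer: 1/21824557 ≈ 4.5820e-8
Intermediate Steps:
S(t) = t*(2*t² + 242/t) (S(t) = ((t² + t²) + 242/t)*t = (2*t² + 242/t)*t = t*(2*t² + 242/t))
1/(-57781 + S(222)) = 1/(-57781 + (242 + 2*222³)) = 1/(-57781 + (242 + 2*10941048)) = 1/(-57781 + (242 + 21882096)) = 1/(-57781 + 21882338) = 1/21824557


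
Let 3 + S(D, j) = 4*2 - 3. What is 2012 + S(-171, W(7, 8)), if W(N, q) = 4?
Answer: 2014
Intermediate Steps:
S(D, j) = 2 (S(D, j) = -3 + (4*2 - 3) = -3 + (8 - 3) = -3 + 5 = 2)
2012 + S(-171, W(7, 8)) = 2012 + 2 = 2014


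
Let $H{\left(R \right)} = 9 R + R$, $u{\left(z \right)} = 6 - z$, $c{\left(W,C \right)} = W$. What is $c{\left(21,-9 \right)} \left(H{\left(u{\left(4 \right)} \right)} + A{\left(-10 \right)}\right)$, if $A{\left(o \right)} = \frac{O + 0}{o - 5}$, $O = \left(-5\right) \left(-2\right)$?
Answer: $406$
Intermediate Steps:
$O = 10$
$A{\left(o \right)} = \frac{10}{-5 + o}$ ($A{\left(o \right)} = \frac{10 + 0}{o - 5} = \frac{10}{-5 + o}$)
$H{\left(R \right)} = 10 R$
$c{\left(21,-9 \right)} \left(H{\left(u{\left(4 \right)} \right)} + A{\left(-10 \right)}\right) = 21 \left(10 \left(6 - 4\right) + \frac{10}{-5 - 10}\right) = 21 \left(10 \left(6 - 4\right) + \frac{10}{-15}\right) = 21 \left(10 \cdot 2 + 10 \left(- \frac{1}{15}\right)\right) = 21 \left(20 - \frac{2}{3}\right) = 21 \cdot \frac{58}{3} = 406$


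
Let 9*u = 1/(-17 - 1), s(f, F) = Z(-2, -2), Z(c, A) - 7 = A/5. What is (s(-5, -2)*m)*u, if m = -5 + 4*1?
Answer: 11/270 ≈ 0.040741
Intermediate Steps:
Z(c, A) = 7 + A/5
s(f, F) = 33/5 (s(f, F) = 7 + (⅕)*(-2) = 7 - ⅖ = 33/5)
m = -1 (m = -5 + 4 = -1)
u = -1/162 (u = 1/(9*(-17 - 1)) = (⅑)/(-18) = (⅑)*(-1/18) = -1/162 ≈ -0.0061728)
(s(-5, -2)*m)*u = ((33/5)*(-1))*(-1/162) = -33/5*(-1/162) = 11/270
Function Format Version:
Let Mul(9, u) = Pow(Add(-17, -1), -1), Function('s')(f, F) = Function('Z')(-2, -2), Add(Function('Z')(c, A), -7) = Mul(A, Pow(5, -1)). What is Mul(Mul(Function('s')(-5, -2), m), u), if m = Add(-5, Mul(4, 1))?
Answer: Rational(11, 270) ≈ 0.040741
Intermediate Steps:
Function('Z')(c, A) = Add(7, Mul(Rational(1, 5), A)) (Function('Z')(c, A) = Add(7, Mul(A, Pow(5, -1))) = Add(7, Mul(A, Rational(1, 5))) = Add(7, Mul(Rational(1, 5), A)))
Function('s')(f, F) = Rational(33, 5) (Function('s')(f, F) = Add(7, Mul(Rational(1, 5), -2)) = Add(7, Rational(-2, 5)) = Rational(33, 5))
m = -1 (m = Add(-5, 4) = -1)
u = Rational(-1, 162) (u = Mul(Rational(1, 9), Pow(Add(-17, -1), -1)) = Mul(Rational(1, 9), Pow(-18, -1)) = Mul(Rational(1, 9), Rational(-1, 18)) = Rational(-1, 162) ≈ -0.0061728)
Mul(Mul(Function('s')(-5, -2), m), u) = Mul(Mul(Rational(33, 5), -1), Rational(-1, 162)) = Mul(Rational(-33, 5), Rational(-1, 162)) = Rational(11, 270)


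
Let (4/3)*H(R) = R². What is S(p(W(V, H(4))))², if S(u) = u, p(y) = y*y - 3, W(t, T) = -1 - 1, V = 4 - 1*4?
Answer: 1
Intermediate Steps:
V = 0 (V = 4 - 4 = 0)
H(R) = 3*R²/4
W(t, T) = -2
p(y) = -3 + y² (p(y) = y² - 3 = -3 + y²)
S(p(W(V, H(4))))² = (-3 + (-2)²)² = (-3 + 4)² = 1² = 1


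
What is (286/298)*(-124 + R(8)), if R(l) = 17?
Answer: -15301/149 ≈ -102.69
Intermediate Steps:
(286/298)*(-124 + R(8)) = (286/298)*(-124 + 17) = (286*(1/298))*(-107) = (143/149)*(-107) = -15301/149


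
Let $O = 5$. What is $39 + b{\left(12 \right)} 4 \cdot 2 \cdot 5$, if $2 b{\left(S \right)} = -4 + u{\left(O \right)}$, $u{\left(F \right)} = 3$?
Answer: $19$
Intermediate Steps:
$b{\left(S \right)} = - \frac{1}{2}$ ($b{\left(S \right)} = \frac{-4 + 3}{2} = \frac{1}{2} \left(-1\right) = - \frac{1}{2}$)
$39 + b{\left(12 \right)} 4 \cdot 2 \cdot 5 = 39 - \frac{4 \cdot 2 \cdot 5}{2} = 39 - \frac{8 \cdot 5}{2} = 39 - 20 = 19$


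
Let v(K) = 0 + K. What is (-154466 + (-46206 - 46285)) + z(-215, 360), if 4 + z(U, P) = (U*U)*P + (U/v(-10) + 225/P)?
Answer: 131152489/8 ≈ 1.6394e+7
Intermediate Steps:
v(K) = K
z(U, P) = -4 + 225/P - U/10 + P*U² (z(U, P) = -4 + ((U*U)*P + (U/(-10) + 225/P)) = -4 + (U²*P + (U*(-⅒) + 225/P)) = -4 + (P*U² + (-U/10 + 225/P)) = -4 + (P*U² + (225/P - U/10)) = -4 + (225/P - U/10 + P*U²) = -4 + 225/P - U/10 + P*U²)
(-154466 + (-46206 - 46285)) + z(-215, 360) = (-154466 + (-46206 - 46285)) + (-4 + 225/360 - ⅒*(-215) + 360*(-215)²) = (-154466 - 92491) + (-4 + 225*(1/360) + 43/2 + 360*46225) = -246957 + (-4 + 5/8 + 43/2 + 16641000) = -246957 + 133128145/8 = 131152489/8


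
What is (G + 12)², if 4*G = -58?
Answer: 25/4 ≈ 6.2500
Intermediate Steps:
G = -29/2 (G = (¼)*(-58) = -29/2 ≈ -14.500)
(G + 12)² = (-29/2 + 12)² = (-5/2)² = 25/4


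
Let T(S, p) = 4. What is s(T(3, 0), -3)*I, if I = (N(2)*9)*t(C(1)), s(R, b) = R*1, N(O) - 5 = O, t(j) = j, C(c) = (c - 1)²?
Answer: 0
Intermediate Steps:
C(c) = (-1 + c)²
N(O) = 5 + O
s(R, b) = R
I = 0 (I = ((5 + 2)*9)*(-1 + 1)² = (7*9)*0² = 63*0 = 0)
s(T(3, 0), -3)*I = 4*0 = 0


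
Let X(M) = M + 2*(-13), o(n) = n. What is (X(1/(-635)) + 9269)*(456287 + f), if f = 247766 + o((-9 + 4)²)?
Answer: 4132447821712/635 ≈ 6.5078e+9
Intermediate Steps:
X(M) = -26 + M (X(M) = M - 26 = -26 + M)
f = 247791 (f = 247766 + (-9 + 4)² = 247766 + (-5)² = 247766 + 25 = 247791)
(X(1/(-635)) + 9269)*(456287 + f) = ((-26 + 1/(-635)) + 9269)*(456287 + 247791) = ((-26 - 1/635) + 9269)*704078 = (-16511/635 + 9269)*704078 = (5869304/635)*704078 = 4132447821712/635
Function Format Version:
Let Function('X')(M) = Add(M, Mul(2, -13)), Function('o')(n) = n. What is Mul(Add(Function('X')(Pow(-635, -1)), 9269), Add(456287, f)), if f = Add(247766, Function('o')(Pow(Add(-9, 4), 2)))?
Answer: Rational(4132447821712, 635) ≈ 6.5078e+9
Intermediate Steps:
Function('X')(M) = Add(-26, M) (Function('X')(M) = Add(M, -26) = Add(-26, M))
f = 247791 (f = Add(247766, Pow(Add(-9, 4), 2)) = Add(247766, Pow(-5, 2)) = Add(247766, 25) = 247791)
Mul(Add(Function('X')(Pow(-635, -1)), 9269), Add(456287, f)) = Mul(Add(Add(-26, Pow(-635, -1)), 9269), Add(456287, 247791)) = Mul(Add(Add(-26, Rational(-1, 635)), 9269), 704078) = Mul(Add(Rational(-16511, 635), 9269), 704078) = Mul(Rational(5869304, 635), 704078) = Rational(4132447821712, 635)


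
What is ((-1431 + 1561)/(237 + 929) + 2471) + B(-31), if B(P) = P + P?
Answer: 1404512/583 ≈ 2409.1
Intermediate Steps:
B(P) = 2*P
((-1431 + 1561)/(237 + 929) + 2471) + B(-31) = ((-1431 + 1561)/(237 + 929) + 2471) + 2*(-31) = (130/1166 + 2471) - 62 = (130*(1/1166) + 2471) - 62 = (65/583 + 2471) - 62 = 1440658/583 - 62 = 1404512/583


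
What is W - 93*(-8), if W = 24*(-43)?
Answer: -288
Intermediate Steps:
W = -1032
W - 93*(-8) = -1032 - 93*(-8) = -1032 + 744 = -288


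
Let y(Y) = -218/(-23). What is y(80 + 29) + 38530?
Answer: 886408/23 ≈ 38540.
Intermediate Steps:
y(Y) = 218/23 (y(Y) = -218*(-1/23) = 218/23)
y(80 + 29) + 38530 = 218/23 + 38530 = 886408/23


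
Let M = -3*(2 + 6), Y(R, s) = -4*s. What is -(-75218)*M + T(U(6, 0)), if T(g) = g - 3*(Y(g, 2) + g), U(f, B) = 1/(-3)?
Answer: -5415622/3 ≈ -1.8052e+6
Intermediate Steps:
U(f, B) = -⅓
M = -24 (M = -3*8 = -24)
T(g) = 24 - 2*g (T(g) = g - 3*(-4*2 + g) = g - 3*(-8 + g) = g + (24 - 3*g) = 24 - 2*g)
-(-75218)*M + T(U(6, 0)) = -(-75218)*(-24) + (24 - 2*(-⅓)) = -263*6864 + (24 + ⅔) = -1805232 + 74/3 = -5415622/3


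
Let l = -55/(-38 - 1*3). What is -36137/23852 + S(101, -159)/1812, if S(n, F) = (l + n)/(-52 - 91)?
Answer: -96002688391/63349457028 ≈ -1.5154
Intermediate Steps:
l = 55/41 (l = -55/(-38 - 3) = -55/(-41) = -55*(-1/41) = 55/41 ≈ 1.3415)
S(n, F) = -5/533 - n/143 (S(n, F) = (55/41 + n)/(-52 - 91) = (55/41 + n)/(-143) = (55/41 + n)*(-1/143) = -5/533 - n/143)
-36137/23852 + S(101, -159)/1812 = -36137/23852 + (-5/533 - 1/143*101)/1812 = -36137*1/23852 + (-5/533 - 101/143)*(1/1812) = -36137/23852 - 4196/5863*1/1812 = -36137/23852 - 1049/2655939 = -96002688391/63349457028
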